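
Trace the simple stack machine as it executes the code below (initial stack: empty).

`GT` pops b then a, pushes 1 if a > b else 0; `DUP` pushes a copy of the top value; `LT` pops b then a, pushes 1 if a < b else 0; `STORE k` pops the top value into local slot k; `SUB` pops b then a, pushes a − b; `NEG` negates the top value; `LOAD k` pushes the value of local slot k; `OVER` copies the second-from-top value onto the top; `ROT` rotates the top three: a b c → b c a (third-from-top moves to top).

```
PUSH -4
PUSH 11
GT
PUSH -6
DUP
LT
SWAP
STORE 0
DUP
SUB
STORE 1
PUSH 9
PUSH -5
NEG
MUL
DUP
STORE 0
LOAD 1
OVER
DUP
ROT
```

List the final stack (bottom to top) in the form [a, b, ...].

PUSH -4 : -4
PUSH 11 : -4 11
GT      : 0
PUSH -6 : 0 -6
DUP     : 0 -6 -6
LT      : 0 0
SWAP    : 0 0
STORE 0 : 0
DUP     : 0 0
SUB     : 0
STORE 1 : (empty)
PUSH 9  : 9
PUSH -5 : 9 -5
NEG     : 9 5
MUL     : 45
DUP     : 45 45
STORE 0 : 45
LOAD 1  : 45 0
OVER    : 45 0 45
DUP     : 45 0 45 45
ROT     : 45 45 45 0

[45, 45, 45, 0]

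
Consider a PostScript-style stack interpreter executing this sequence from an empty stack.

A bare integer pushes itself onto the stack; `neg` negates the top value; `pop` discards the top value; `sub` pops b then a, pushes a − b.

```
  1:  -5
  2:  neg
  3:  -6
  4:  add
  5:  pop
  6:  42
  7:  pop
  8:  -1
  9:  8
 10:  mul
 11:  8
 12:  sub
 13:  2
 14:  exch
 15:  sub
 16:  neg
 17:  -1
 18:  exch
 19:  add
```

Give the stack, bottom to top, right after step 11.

[-8, 8]

-5   -5
neg  5
-6   5 -6
add  -1
pop  (empty)
42   42
pop  (empty)
-1   -1
8    -1 8
mul  -8
8    -8 8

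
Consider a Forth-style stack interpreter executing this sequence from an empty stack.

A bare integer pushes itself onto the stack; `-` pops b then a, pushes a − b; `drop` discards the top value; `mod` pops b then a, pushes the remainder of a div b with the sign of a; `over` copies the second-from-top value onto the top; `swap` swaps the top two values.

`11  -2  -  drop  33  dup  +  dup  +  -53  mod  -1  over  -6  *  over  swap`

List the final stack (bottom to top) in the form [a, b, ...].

[26, -1, -1, -156]

11   : [11]
-2   : [11, -2]
-    : [13]
drop : []
33   : [33]
dup  : [33, 33]
+    : [66]
dup  : [66, 66]
+    : [132]
-53  : [132, -53]
mod  : [26]
-1   : [26, -1]
over : [26, -1, 26]
-6   : [26, -1, 26, -6]
*    : [26, -1, -156]
over : [26, -1, -156, -1]
swap : [26, -1, -1, -156]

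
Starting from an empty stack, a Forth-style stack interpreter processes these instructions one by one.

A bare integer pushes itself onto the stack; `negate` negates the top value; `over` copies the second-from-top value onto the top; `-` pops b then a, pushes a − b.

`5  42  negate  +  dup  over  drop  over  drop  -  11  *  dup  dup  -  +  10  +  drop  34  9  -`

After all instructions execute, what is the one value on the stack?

5      : [5]
42     : [5, 42]
negate : [5, -42]
+      : [-37]
dup    : [-37, -37]
over   : [-37, -37, -37]
drop   : [-37, -37]
over   : [-37, -37, -37]
drop   : [-37, -37]
-      : [0]
11     : [0, 11]
*      : [0]
dup    : [0, 0]
dup    : [0, 0, 0]
-      : [0, 0]
+      : [0]
10     : [0, 10]
+      : [10]
drop   : []
34     : [34]
9      : [34, 9]
-      : [25]

25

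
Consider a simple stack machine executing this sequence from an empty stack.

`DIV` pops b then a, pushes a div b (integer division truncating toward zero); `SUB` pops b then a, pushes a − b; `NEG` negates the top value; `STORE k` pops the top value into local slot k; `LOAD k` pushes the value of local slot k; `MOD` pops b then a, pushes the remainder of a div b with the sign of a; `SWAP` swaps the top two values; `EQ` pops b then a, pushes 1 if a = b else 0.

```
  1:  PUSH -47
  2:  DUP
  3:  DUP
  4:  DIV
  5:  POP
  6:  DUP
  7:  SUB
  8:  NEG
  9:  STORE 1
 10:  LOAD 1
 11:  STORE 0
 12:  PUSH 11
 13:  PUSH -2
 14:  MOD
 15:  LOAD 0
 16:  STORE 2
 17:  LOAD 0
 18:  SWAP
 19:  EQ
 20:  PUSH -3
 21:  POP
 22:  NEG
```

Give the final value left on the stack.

0

PUSH -47 -> [-47]
DUP      -> [-47, -47]
DUP      -> [-47, -47, -47]
DIV      -> [-47, 1]
POP      -> [-47]
DUP      -> [-47, -47]
SUB      -> [0]
NEG      -> [0]
STORE 1  -> []
LOAD 1   -> [0]
STORE 0  -> []
PUSH 11  -> [11]
PUSH -2  -> [11, -2]
MOD      -> [1]
LOAD 0   -> [1, 0]
STORE 2  -> [1]
LOAD 0   -> [1, 0]
SWAP     -> [0, 1]
EQ       -> [0]
PUSH -3  -> [0, -3]
POP      -> [0]
NEG      -> [0]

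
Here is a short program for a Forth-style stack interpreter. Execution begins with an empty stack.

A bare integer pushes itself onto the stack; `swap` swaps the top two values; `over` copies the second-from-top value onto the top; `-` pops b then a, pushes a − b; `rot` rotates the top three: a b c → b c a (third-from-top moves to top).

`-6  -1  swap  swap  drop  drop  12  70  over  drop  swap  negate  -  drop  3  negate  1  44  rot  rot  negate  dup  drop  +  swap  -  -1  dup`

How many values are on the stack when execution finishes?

3

-6     → -6
-1     → -6 -1
swap   → -1 -6
swap   → -6 -1
drop   → -6
drop   → (empty)
12     → 12
70     → 12 70
over   → 12 70 12
drop   → 12 70
swap   → 70 12
negate → 70 -12
-      → 82
drop   → (empty)
3      → 3
negate → -3
1      → -3 1
44     → -3 1 44
rot    → 1 44 -3
rot    → 44 -3 1
negate → 44 -3 -1
dup    → 44 -3 -1 -1
drop   → 44 -3 -1
+      → 44 -4
swap   → -4 44
-      → -48
-1     → -48 -1
dup    → -48 -1 -1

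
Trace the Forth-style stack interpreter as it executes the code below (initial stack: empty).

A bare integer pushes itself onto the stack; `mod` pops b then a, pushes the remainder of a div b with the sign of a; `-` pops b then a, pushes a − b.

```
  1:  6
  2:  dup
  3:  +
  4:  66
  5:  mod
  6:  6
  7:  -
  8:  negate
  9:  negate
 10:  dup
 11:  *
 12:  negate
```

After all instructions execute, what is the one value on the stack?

6      : [6]
dup    : [6, 6]
+      : [12]
66     : [12, 66]
mod    : [12]
6      : [12, 6]
-      : [6]
negate : [-6]
negate : [6]
dup    : [6, 6]
*      : [36]
negate : [-36]

-36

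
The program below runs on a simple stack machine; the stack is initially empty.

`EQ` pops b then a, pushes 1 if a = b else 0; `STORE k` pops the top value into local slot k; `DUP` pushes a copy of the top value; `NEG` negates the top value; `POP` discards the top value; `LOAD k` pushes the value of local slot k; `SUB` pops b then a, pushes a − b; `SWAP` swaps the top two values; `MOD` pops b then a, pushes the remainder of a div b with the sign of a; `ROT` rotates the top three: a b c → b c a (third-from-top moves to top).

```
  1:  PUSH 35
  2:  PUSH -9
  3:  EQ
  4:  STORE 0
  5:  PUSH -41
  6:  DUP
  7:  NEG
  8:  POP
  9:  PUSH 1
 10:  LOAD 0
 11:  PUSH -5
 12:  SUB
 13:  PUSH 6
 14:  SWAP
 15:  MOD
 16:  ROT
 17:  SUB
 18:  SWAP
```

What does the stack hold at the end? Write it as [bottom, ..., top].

[42, 1]

PUSH 35  -> 35
PUSH -9  -> 35 -9
EQ       -> 0
STORE 0  -> (empty)
PUSH -41 -> -41
DUP      -> -41 -41
NEG      -> -41 41
POP      -> -41
PUSH 1   -> -41 1
LOAD 0   -> -41 1 0
PUSH -5  -> -41 1 0 -5
SUB      -> -41 1 5
PUSH 6   -> -41 1 5 6
SWAP     -> -41 1 6 5
MOD      -> -41 1 1
ROT      -> 1 1 -41
SUB      -> 1 42
SWAP     -> 42 1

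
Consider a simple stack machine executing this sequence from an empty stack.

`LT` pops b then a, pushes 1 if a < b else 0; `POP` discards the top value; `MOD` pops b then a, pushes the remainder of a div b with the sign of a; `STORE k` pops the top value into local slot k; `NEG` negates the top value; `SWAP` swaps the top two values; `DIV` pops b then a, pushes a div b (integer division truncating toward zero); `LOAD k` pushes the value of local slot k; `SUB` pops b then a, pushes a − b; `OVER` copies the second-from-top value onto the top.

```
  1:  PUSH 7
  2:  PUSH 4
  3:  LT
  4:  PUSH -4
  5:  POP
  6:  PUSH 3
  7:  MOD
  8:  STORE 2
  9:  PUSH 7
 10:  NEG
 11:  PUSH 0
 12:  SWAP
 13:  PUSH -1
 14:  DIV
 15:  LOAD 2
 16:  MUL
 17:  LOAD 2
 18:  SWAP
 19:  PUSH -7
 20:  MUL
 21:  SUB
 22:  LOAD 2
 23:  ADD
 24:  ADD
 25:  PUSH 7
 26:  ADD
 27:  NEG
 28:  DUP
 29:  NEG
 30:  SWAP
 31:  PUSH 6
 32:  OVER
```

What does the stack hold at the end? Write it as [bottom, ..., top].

PUSH 7  : 7
PUSH 4  : 7 4
LT      : 0
PUSH -4 : 0 -4
POP     : 0
PUSH 3  : 0 3
MOD     : 0
STORE 2 : (empty)
PUSH 7  : 7
NEG     : -7
PUSH 0  : -7 0
SWAP    : 0 -7
PUSH -1 : 0 -7 -1
DIV     : 0 7
LOAD 2  : 0 7 0
MUL     : 0 0
LOAD 2  : 0 0 0
SWAP    : 0 0 0
PUSH -7 : 0 0 0 -7
MUL     : 0 0 0
SUB     : 0 0
LOAD 2  : 0 0 0
ADD     : 0 0
ADD     : 0
PUSH 7  : 0 7
ADD     : 7
NEG     : -7
DUP     : -7 -7
NEG     : -7 7
SWAP    : 7 -7
PUSH 6  : 7 -7 6
OVER    : 7 -7 6 -7

[7, -7, 6, -7]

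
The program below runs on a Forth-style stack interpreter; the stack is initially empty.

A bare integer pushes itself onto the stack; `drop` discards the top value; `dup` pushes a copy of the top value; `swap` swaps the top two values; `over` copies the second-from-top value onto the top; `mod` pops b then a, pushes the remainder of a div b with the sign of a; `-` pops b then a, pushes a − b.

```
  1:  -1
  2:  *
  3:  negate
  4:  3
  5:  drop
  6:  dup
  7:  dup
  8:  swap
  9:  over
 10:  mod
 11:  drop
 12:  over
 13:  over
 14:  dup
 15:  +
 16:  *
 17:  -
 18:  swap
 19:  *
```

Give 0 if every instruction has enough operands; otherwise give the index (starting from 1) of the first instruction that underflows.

-1 → -1
*  — needs 2 operands, stack has 1 → underflow

2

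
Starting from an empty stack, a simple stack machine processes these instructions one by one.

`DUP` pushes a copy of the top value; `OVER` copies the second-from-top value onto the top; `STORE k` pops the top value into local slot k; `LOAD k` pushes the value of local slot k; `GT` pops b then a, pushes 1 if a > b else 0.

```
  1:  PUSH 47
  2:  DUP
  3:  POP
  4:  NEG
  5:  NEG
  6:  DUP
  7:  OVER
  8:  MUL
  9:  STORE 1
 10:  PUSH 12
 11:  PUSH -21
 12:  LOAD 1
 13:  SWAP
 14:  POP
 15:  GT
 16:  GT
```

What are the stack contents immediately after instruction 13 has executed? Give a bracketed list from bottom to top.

PUSH 47  → 47
DUP      → 47 47
POP      → 47
NEG      → -47
NEG      → 47
DUP      → 47 47
OVER     → 47 47 47
MUL      → 47 2209
STORE 1  → 47
PUSH 12  → 47 12
PUSH -21 → 47 12 -21
LOAD 1   → 47 12 -21 2209
SWAP     → 47 12 2209 -21

[47, 12, 2209, -21]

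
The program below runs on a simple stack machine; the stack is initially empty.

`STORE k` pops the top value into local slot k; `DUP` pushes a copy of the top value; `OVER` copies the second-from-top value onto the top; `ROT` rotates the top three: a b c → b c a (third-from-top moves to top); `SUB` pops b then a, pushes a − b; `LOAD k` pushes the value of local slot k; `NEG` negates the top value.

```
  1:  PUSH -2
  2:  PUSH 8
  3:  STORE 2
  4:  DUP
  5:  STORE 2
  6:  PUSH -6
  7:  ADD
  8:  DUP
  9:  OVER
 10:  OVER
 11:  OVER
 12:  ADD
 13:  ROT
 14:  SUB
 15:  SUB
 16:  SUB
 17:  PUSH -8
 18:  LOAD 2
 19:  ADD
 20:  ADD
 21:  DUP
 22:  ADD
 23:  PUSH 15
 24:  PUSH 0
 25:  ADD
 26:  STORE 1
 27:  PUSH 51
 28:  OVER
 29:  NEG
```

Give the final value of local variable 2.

PUSH -2  -2
PUSH 8   -2 8
STORE 2  -2
DUP      -2 -2
STORE 2  -2
PUSH -6  -2 -6
ADD      -8
DUP      -8 -8
OVER     -8 -8 -8
OVER     -8 -8 -8 -8
OVER     -8 -8 -8 -8 -8
ADD      -8 -8 -8 -16
ROT      -8 -8 -16 -8
SUB      -8 -8 -8
SUB      -8 0
SUB      -8
PUSH -8  -8 -8
LOAD 2   -8 -8 -2
ADD      -8 -10
ADD      -18
DUP      -18 -18
ADD      -36
PUSH 15  -36 15
PUSH 0   -36 15 0
ADD      -36 15
STORE 1  -36
PUSH 51  -36 51
OVER     -36 51 -36
NEG      -36 51 36

-2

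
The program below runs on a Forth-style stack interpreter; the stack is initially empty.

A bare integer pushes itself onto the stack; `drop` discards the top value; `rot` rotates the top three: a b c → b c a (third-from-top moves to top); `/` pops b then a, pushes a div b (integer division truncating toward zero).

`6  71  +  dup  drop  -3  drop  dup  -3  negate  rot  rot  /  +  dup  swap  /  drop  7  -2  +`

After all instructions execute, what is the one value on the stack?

6      → 6
71     → 6 71
+      → 77
dup    → 77 77
drop   → 77
-3     → 77 -3
drop   → 77
dup    → 77 77
-3     → 77 77 -3
negate → 77 77 3
rot    → 77 3 77
rot    → 3 77 77
/      → 3 1
+      → 4
dup    → 4 4
swap   → 4 4
/      → 1
drop   → (empty)
7      → 7
-2     → 7 -2
+      → 5

5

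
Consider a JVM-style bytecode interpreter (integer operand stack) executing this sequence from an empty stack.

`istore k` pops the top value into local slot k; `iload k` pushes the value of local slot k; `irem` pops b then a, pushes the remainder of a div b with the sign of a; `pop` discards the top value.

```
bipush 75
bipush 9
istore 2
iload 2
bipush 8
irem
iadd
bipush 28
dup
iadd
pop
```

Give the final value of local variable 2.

bipush 75 → 75
bipush 9  → 75 9
istore 2  → 75
iload 2   → 75 9
bipush 8  → 75 9 8
irem      → 75 1
iadd      → 76
bipush 28 → 76 28
dup       → 76 28 28
iadd      → 76 56
pop       → 76

9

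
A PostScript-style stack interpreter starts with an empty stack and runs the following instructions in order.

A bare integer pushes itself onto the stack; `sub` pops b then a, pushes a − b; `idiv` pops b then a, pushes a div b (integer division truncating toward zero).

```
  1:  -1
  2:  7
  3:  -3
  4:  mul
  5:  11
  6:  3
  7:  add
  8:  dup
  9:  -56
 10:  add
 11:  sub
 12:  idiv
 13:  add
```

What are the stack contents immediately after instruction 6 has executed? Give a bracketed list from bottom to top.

[-1, -21, 11, 3]

-1  → -1
7   → -1 7
-3  → -1 7 -3
mul → -1 -21
11  → -1 -21 11
3   → -1 -21 11 3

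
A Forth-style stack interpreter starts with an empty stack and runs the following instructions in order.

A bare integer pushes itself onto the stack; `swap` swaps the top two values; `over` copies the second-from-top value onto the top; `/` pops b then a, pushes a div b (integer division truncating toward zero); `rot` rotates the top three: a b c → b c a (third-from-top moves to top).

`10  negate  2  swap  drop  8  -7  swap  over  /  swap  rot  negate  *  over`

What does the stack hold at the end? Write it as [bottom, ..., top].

[-1, 14, -1]

10     → 10
negate → -10
2      → -10 2
swap   → 2 -10
drop   → 2
8      → 2 8
-7     → 2 8 -7
swap   → 2 -7 8
over   → 2 -7 8 -7
/      → 2 -7 -1
swap   → 2 -1 -7
rot    → -1 -7 2
negate → -1 -7 -2
*      → -1 14
over   → -1 14 -1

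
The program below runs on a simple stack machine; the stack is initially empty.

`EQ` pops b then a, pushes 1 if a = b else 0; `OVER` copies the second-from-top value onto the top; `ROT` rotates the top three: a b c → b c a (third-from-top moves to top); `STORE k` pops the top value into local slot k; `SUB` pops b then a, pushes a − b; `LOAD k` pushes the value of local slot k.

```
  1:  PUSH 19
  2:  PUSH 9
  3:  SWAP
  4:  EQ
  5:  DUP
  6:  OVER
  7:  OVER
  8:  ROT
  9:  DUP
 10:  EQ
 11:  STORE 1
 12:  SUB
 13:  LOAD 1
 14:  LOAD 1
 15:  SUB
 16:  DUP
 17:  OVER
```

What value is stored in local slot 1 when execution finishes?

PUSH 19 -> 19
PUSH 9  -> 19 9
SWAP    -> 9 19
EQ      -> 0
DUP     -> 0 0
OVER    -> 0 0 0
OVER    -> 0 0 0 0
ROT     -> 0 0 0 0
DUP     -> 0 0 0 0 0
EQ      -> 0 0 0 1
STORE 1 -> 0 0 0
SUB     -> 0 0
LOAD 1  -> 0 0 1
LOAD 1  -> 0 0 1 1
SUB     -> 0 0 0
DUP     -> 0 0 0 0
OVER    -> 0 0 0 0 0

1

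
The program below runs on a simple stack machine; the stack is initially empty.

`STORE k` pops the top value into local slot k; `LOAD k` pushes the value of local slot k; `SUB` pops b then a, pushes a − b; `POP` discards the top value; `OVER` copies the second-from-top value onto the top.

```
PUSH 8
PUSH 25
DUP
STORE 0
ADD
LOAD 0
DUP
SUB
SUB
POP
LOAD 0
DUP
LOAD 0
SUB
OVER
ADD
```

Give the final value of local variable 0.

PUSH 8  → 8
PUSH 25 → 8 25
DUP     → 8 25 25
STORE 0 → 8 25
ADD     → 33
LOAD 0  → 33 25
DUP     → 33 25 25
SUB     → 33 0
SUB     → 33
POP     → (empty)
LOAD 0  → 25
DUP     → 25 25
LOAD 0  → 25 25 25
SUB     → 25 0
OVER    → 25 0 25
ADD     → 25 25

25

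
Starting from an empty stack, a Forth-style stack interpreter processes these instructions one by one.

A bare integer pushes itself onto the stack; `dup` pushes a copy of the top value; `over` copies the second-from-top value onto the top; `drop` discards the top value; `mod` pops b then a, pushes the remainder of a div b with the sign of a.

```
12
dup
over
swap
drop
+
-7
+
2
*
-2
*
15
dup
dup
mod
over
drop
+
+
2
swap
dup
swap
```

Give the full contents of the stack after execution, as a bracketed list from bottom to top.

[2, -53, -53]

12    [12]
dup   [12, 12]
over  [12, 12, 12]
swap  [12, 12, 12]
drop  [12, 12]
+     [24]
-7    [24, -7]
+     [17]
2     [17, 2]
*     [34]
-2    [34, -2]
*     [-68]
15    [-68, 15]
dup   [-68, 15, 15]
dup   [-68, 15, 15, 15]
mod   [-68, 15, 0]
over  [-68, 15, 0, 15]
drop  [-68, 15, 0]
+     [-68, 15]
+     [-53]
2     [-53, 2]
swap  [2, -53]
dup   [2, -53, -53]
swap  [2, -53, -53]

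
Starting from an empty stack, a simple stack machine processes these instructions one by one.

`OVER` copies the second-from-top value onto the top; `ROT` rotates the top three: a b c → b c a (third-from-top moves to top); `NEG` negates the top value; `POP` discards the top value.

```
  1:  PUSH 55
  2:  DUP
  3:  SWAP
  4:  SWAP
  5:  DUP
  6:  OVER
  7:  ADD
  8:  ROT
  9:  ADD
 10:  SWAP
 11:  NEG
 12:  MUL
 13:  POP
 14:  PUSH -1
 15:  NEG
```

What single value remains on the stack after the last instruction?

PUSH 55  55
DUP      55 55
SWAP     55 55
SWAP     55 55
DUP      55 55 55
OVER     55 55 55 55
ADD      55 55 110
ROT      55 110 55
ADD      55 165
SWAP     165 55
NEG      165 -55
MUL      -9075
POP      (empty)
PUSH -1  -1
NEG      1

1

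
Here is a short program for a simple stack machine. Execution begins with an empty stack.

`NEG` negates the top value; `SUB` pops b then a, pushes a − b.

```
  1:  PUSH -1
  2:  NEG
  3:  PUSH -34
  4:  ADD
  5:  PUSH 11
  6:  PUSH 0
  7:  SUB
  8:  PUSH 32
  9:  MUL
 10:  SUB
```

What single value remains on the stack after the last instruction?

-385

PUSH -1  → -1
NEG      → 1
PUSH -34 → 1 -34
ADD      → -33
PUSH 11  → -33 11
PUSH 0   → -33 11 0
SUB      → -33 11
PUSH 32  → -33 11 32
MUL      → -33 352
SUB      → -385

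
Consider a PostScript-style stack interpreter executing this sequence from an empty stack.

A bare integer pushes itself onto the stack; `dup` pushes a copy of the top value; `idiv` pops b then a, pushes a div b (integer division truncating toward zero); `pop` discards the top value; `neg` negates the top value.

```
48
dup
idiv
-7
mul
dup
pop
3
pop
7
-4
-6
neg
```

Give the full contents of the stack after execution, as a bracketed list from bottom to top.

[-7, 7, -4, 6]

48    48
dup   48 48
idiv  1
-7    1 -7
mul   -7
dup   -7 -7
pop   -7
3     -7 3
pop   -7
7     -7 7
-4    -7 7 -4
-6    -7 7 -4 -6
neg   -7 7 -4 6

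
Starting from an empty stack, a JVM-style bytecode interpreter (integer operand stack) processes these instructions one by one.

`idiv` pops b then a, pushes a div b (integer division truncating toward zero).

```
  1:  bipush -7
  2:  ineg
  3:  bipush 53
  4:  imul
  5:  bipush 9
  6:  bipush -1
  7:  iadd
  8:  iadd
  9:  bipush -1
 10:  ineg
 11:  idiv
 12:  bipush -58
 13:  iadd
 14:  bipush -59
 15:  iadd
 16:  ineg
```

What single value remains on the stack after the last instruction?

-262

bipush -7  : [-7]
ineg       : [7]
bipush 53  : [7, 53]
imul       : [371]
bipush 9   : [371, 9]
bipush -1  : [371, 9, -1]
iadd       : [371, 8]
iadd       : [379]
bipush -1  : [379, -1]
ineg       : [379, 1]
idiv       : [379]
bipush -58 : [379, -58]
iadd       : [321]
bipush -59 : [321, -59]
iadd       : [262]
ineg       : [-262]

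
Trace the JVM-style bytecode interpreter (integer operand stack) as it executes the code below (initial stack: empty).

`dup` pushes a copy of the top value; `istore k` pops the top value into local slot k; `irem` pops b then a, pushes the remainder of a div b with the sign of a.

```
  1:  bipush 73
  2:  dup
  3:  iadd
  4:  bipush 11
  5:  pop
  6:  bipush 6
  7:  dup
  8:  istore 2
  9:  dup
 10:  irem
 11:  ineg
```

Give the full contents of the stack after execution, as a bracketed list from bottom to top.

bipush 73 : [73]
dup       : [73, 73]
iadd      : [146]
bipush 11 : [146, 11]
pop       : [146]
bipush 6  : [146, 6]
dup       : [146, 6, 6]
istore 2  : [146, 6]
dup       : [146, 6, 6]
irem      : [146, 0]
ineg      : [146, 0]

[146, 0]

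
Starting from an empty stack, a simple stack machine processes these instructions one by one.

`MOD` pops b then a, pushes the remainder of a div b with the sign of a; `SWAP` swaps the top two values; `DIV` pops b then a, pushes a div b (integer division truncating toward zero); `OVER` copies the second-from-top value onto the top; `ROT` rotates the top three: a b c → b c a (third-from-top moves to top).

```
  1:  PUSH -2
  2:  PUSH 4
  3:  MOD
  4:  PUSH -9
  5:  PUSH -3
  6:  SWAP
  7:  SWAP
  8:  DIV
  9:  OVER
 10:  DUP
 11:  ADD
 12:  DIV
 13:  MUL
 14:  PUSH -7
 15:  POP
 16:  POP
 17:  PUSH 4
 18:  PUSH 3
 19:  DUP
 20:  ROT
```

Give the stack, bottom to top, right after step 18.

[4, 3]

PUSH -2  [-2]
PUSH 4   [-2, 4]
MOD      [-2]
PUSH -9  [-2, -9]
PUSH -3  [-2, -9, -3]
SWAP     [-2, -3, -9]
SWAP     [-2, -9, -3]
DIV      [-2, 3]
OVER     [-2, 3, -2]
DUP      [-2, 3, -2, -2]
ADD      [-2, 3, -4]
DIV      [-2, 0]
MUL      [0]
PUSH -7  [0, -7]
POP      [0]
POP      []
PUSH 4   [4]
PUSH 3   [4, 3]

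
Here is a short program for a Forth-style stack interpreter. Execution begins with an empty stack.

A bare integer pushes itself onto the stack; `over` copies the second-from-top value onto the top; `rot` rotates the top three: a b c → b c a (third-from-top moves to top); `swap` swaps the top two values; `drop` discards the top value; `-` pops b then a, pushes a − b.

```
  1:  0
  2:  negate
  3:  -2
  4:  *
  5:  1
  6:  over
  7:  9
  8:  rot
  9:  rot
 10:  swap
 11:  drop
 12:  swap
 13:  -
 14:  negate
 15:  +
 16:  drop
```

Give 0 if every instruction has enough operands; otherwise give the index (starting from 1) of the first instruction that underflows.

0       [0]
negate  [0]
-2      [0, -2]
*       [0]
1       [0, 1]
over    [0, 1, 0]
9       [0, 1, 0, 9]
rot     [0, 0, 9, 1]
rot     [0, 9, 1, 0]
swap    [0, 9, 0, 1]
drop    [0, 9, 0]
swap    [0, 0, 9]
-       [0, -9]
negate  [0, 9]
+       [9]
drop    []

0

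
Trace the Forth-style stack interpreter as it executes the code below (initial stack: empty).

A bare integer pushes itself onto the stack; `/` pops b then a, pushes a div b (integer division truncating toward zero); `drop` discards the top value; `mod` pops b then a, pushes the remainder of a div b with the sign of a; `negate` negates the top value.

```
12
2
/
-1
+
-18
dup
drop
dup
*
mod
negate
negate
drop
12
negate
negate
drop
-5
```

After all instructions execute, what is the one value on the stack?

12     : [12]
2      : [12, 2]
/      : [6]
-1     : [6, -1]
+      : [5]
-18    : [5, -18]
dup    : [5, -18, -18]
drop   : [5, -18]
dup    : [5, -18, -18]
*      : [5, 324]
mod    : [5]
negate : [-5]
negate : [5]
drop   : []
12     : [12]
negate : [-12]
negate : [12]
drop   : []
-5     : [-5]

-5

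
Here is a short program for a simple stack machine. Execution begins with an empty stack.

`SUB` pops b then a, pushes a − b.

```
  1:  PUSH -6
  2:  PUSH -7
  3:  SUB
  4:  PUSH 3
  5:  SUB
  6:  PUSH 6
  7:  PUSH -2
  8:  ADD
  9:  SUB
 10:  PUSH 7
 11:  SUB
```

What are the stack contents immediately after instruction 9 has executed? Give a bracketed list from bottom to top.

[-6]

PUSH -6 -> -6
PUSH -7 -> -6 -7
SUB     -> 1
PUSH 3  -> 1 3
SUB     -> -2
PUSH 6  -> -2 6
PUSH -2 -> -2 6 -2
ADD     -> -2 4
SUB     -> -6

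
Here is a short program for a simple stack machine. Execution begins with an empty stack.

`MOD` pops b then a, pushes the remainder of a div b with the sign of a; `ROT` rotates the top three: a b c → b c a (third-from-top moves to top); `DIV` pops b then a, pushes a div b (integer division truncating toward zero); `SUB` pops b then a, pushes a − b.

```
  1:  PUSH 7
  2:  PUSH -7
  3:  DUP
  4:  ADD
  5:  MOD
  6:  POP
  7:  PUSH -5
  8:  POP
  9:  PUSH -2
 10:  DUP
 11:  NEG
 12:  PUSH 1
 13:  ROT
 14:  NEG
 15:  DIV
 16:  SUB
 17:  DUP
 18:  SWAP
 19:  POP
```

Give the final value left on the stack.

PUSH 7  → [7]
PUSH -7 → [7, -7]
DUP     → [7, -7, -7]
ADD     → [7, -14]
MOD     → [7]
POP     → []
PUSH -5 → [-5]
POP     → []
PUSH -2 → [-2]
DUP     → [-2, -2]
NEG     → [-2, 2]
PUSH 1  → [-2, 2, 1]
ROT     → [2, 1, -2]
NEG     → [2, 1, 2]
DIV     → [2, 0]
SUB     → [2]
DUP     → [2, 2]
SWAP    → [2, 2]
POP     → [2]

2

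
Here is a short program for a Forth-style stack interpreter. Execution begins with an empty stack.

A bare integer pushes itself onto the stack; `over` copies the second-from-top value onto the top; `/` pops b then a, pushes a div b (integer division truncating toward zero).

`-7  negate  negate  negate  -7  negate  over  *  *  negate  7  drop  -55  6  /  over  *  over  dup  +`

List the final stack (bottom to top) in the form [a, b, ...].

-7      [-7]
negate  [7]
negate  [-7]
negate  [7]
-7      [7, -7]
negate  [7, 7]
over    [7, 7, 7]
*       [7, 49]
*       [343]
negate  [-343]
7       [-343, 7]
drop    [-343]
-55     [-343, -55]
6       [-343, -55, 6]
/       [-343, -9]
over    [-343, -9, -343]
*       [-343, 3087]
over    [-343, 3087, -343]
dup     [-343, 3087, -343, -343]
+       [-343, 3087, -686]

[-343, 3087, -686]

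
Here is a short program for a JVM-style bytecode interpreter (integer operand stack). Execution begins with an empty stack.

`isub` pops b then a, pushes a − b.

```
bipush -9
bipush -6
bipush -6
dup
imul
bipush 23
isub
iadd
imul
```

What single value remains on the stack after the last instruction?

bipush -9  -9
bipush -6  -9 -6
bipush -6  -9 -6 -6
dup        -9 -6 -6 -6
imul       -9 -6 36
bipush 23  -9 -6 36 23
isub       -9 -6 13
iadd       -9 7
imul       -63

-63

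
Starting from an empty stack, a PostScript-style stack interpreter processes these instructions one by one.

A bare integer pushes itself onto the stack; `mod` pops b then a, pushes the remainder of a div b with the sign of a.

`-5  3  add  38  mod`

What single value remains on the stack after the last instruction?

-2

-5   [-5]
3    [-5, 3]
add  [-2]
38   [-2, 38]
mod  [-2]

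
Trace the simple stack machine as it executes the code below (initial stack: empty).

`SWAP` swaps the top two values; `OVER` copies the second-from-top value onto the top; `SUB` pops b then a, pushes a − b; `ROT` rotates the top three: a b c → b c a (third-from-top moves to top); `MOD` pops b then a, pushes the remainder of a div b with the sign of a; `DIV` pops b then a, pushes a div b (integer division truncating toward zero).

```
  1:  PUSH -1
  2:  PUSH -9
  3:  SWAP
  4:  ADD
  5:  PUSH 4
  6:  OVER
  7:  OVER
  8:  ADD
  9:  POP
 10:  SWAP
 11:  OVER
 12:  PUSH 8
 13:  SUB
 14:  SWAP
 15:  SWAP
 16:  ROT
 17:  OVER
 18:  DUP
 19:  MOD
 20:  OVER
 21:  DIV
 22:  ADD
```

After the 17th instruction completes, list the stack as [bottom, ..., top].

PUSH -1  [-1]
PUSH -9  [-1, -9]
SWAP     [-9, -1]
ADD      [-10]
PUSH 4   [-10, 4]
OVER     [-10, 4, -10]
OVER     [-10, 4, -10, 4]
ADD      [-10, 4, -6]
POP      [-10, 4]
SWAP     [4, -10]
OVER     [4, -10, 4]
PUSH 8   [4, -10, 4, 8]
SUB      [4, -10, -4]
SWAP     [4, -4, -10]
SWAP     [4, -10, -4]
ROT      [-10, -4, 4]
OVER     [-10, -4, 4, -4]

[-10, -4, 4, -4]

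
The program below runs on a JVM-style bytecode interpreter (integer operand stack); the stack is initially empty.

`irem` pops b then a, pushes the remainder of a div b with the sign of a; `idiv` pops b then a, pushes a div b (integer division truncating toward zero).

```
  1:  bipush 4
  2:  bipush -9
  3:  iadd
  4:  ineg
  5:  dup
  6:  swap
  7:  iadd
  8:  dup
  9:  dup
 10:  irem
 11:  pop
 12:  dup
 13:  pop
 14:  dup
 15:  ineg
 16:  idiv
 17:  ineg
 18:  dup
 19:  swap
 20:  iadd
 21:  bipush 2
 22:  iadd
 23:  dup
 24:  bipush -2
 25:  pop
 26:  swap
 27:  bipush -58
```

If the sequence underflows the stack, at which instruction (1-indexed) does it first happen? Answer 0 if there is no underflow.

0

bipush 4   -> 4
bipush -9  -> 4 -9
iadd       -> -5
ineg       -> 5
dup        -> 5 5
swap       -> 5 5
iadd       -> 10
dup        -> 10 10
dup        -> 10 10 10
irem       -> 10 0
pop        -> 10
dup        -> 10 10
pop        -> 10
dup        -> 10 10
ineg       -> 10 -10
idiv       -> -1
ineg       -> 1
dup        -> 1 1
swap       -> 1 1
iadd       -> 2
bipush 2   -> 2 2
iadd       -> 4
dup        -> 4 4
bipush -2  -> 4 4 -2
pop        -> 4 4
swap       -> 4 4
bipush -58 -> 4 4 -58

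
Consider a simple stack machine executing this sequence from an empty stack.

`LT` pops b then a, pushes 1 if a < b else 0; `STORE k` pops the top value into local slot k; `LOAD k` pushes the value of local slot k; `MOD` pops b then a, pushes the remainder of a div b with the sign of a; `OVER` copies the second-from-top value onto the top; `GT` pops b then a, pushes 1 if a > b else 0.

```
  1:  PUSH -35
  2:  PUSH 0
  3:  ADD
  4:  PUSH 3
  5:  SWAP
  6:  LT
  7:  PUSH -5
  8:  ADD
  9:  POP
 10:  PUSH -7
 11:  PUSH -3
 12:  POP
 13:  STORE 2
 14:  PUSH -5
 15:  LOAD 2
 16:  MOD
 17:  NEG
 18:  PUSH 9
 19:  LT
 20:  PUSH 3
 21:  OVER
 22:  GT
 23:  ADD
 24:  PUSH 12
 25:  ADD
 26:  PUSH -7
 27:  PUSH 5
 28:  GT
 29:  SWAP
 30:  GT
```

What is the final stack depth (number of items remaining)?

PUSH -35 : [-35]
PUSH 0   : [-35, 0]
ADD      : [-35]
PUSH 3   : [-35, 3]
SWAP     : [3, -35]
LT       : [0]
PUSH -5  : [0, -5]
ADD      : [-5]
POP      : []
PUSH -7  : [-7]
PUSH -3  : [-7, -3]
POP      : [-7]
STORE 2  : []
PUSH -5  : [-5]
LOAD 2   : [-5, -7]
MOD      : [-5]
NEG      : [5]
PUSH 9   : [5, 9]
LT       : [1]
PUSH 3   : [1, 3]
OVER     : [1, 3, 1]
GT       : [1, 1]
ADD      : [2]
PUSH 12  : [2, 12]
ADD      : [14]
PUSH -7  : [14, -7]
PUSH 5   : [14, -7, 5]
GT       : [14, 0]
SWAP     : [0, 14]
GT       : [0]

1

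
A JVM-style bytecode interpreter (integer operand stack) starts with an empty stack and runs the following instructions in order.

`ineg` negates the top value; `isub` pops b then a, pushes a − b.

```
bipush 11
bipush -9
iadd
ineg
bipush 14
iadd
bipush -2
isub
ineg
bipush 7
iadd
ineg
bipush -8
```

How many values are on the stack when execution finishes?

2

bipush 11  [11]
bipush -9  [11, -9]
iadd       [2]
ineg       [-2]
bipush 14  [-2, 14]
iadd       [12]
bipush -2  [12, -2]
isub       [14]
ineg       [-14]
bipush 7   [-14, 7]
iadd       [-7]
ineg       [7]
bipush -8  [7, -8]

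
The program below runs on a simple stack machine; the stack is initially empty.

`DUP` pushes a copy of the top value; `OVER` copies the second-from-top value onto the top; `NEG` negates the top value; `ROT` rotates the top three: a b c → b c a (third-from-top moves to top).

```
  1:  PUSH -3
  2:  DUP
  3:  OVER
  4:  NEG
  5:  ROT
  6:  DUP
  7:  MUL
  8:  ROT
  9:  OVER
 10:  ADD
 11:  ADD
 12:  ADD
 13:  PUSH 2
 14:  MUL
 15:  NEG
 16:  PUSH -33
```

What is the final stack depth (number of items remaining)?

PUSH -3  : [-3]
DUP      : [-3, -3]
OVER     : [-3, -3, -3]
NEG      : [-3, -3, 3]
ROT      : [-3, 3, -3]
DUP      : [-3, 3, -3, -3]
MUL      : [-3, 3, 9]
ROT      : [3, 9, -3]
OVER     : [3, 9, -3, 9]
ADD      : [3, 9, 6]
ADD      : [3, 15]
ADD      : [18]
PUSH 2   : [18, 2]
MUL      : [36]
NEG      : [-36]
PUSH -33 : [-36, -33]

2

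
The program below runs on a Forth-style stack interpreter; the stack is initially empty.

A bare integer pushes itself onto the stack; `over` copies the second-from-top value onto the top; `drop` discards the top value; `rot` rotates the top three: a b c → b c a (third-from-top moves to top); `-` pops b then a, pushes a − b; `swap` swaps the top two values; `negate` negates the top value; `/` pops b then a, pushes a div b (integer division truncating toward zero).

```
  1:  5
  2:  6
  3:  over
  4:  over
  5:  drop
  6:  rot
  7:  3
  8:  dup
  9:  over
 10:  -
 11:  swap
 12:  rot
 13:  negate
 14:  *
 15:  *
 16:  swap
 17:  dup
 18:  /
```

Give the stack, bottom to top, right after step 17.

[6, 0, 5, 5]

5       5
6       5 6
over    5 6 5
over    5 6 5 6
drop    5 6 5
rot     6 5 5
3       6 5 5 3
dup     6 5 5 3 3
over    6 5 5 3 3 3
-       6 5 5 3 0
swap    6 5 5 0 3
rot     6 5 0 3 5
negate  6 5 0 3 -5
*       6 5 0 -15
*       6 5 0
swap    6 0 5
dup     6 0 5 5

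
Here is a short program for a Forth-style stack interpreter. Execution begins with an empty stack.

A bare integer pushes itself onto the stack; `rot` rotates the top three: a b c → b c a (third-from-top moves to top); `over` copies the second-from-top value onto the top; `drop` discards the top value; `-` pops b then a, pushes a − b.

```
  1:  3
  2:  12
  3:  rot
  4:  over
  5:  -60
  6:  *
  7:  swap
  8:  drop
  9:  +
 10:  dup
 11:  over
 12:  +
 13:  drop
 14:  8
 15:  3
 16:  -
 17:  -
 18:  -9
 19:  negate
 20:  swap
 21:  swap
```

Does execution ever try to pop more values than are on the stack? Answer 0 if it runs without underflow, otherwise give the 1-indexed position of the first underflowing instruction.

3

3  -> 3
12 -> 3 12
rot  — needs 3 operands, stack has 2 → underflow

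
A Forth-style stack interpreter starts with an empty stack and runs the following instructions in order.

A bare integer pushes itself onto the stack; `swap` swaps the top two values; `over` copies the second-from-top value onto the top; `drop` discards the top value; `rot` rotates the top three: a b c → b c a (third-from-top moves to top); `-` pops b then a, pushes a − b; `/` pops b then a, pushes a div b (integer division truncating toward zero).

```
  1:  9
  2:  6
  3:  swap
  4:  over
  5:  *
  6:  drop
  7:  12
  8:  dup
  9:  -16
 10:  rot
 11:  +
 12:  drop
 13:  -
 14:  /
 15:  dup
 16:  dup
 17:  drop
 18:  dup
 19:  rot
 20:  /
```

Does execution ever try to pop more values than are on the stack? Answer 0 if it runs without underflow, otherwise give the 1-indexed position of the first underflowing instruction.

14

9     [9]
6     [9, 6]
swap  [6, 9]
over  [6, 9, 6]
*     [6, 54]
drop  [6]
12    [6, 12]
dup   [6, 12, 12]
-16   [6, 12, 12, -16]
rot   [6, 12, -16, 12]
+     [6, 12, -4]
drop  [6, 12]
-     [-6]
/  — needs 2 operands, stack has 1 → underflow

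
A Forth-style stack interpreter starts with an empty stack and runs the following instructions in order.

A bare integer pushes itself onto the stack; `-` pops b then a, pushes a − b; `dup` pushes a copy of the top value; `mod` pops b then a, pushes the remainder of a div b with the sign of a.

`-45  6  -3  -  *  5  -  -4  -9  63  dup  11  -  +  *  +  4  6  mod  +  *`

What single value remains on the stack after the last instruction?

-45  -45
6    -45 6
-3   -45 6 -3
-    -45 9
*    -405
5    -405 5
-    -410
-4   -410 -4
-9   -410 -4 -9
63   -410 -4 -9 63
dup  -410 -4 -9 63 63
11   -410 -4 -9 63 63 11
-    -410 -4 -9 63 52
+    -410 -4 -9 115
*    -410 -4 -1035
+    -410 -1039
4    -410 -1039 4
6    -410 -1039 4 6
mod  -410 -1039 4
+    -410 -1035
*    424350

424350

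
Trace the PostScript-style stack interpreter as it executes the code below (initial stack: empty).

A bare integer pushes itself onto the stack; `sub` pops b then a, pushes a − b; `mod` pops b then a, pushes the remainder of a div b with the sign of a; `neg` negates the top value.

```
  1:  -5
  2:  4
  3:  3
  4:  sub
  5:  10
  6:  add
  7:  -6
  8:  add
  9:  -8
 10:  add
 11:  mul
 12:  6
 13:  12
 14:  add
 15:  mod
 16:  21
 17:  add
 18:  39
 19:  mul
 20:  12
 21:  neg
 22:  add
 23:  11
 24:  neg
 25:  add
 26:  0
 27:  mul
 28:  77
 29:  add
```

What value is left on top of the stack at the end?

77

-5   -5
4    -5 4
3    -5 4 3
sub  -5 1
10   -5 1 10
add  -5 11
-6   -5 11 -6
add  -5 5
-8   -5 5 -8
add  -5 -3
mul  15
6    15 6
12   15 6 12
add  15 18
mod  15
21   15 21
add  36
39   36 39
mul  1404
12   1404 12
neg  1404 -12
add  1392
11   1392 11
neg  1392 -11
add  1381
0    1381 0
mul  0
77   0 77
add  77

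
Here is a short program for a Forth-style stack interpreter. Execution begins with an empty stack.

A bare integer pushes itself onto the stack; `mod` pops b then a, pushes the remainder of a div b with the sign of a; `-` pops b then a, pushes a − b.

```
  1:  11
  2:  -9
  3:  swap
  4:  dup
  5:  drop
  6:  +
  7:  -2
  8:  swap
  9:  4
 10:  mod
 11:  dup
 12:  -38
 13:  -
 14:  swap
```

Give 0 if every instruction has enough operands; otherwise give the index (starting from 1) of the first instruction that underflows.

0

11    11
-9    11 -9
swap  -9 11
dup   -9 11 11
drop  -9 11
+     2
-2    2 -2
swap  -2 2
4     -2 2 4
mod   -2 2
dup   -2 2 2
-38   -2 2 2 -38
-     -2 2 40
swap  -2 40 2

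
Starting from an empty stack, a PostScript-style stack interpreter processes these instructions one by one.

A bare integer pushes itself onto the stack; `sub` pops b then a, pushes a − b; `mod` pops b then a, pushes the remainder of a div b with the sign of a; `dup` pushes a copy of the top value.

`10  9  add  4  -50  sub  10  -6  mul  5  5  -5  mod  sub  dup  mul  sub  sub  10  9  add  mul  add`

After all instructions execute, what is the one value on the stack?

2660

10  : 10
9   : 10 9
add : 19
4   : 19 4
-50 : 19 4 -50
sub : 19 54
10  : 19 54 10
-6  : 19 54 10 -6
mul : 19 54 -60
5   : 19 54 -60 5
5   : 19 54 -60 5 5
-5  : 19 54 -60 5 5 -5
mod : 19 54 -60 5 0
sub : 19 54 -60 5
dup : 19 54 -60 5 5
mul : 19 54 -60 25
sub : 19 54 -85
sub : 19 139
10  : 19 139 10
9   : 19 139 10 9
add : 19 139 19
mul : 19 2641
add : 2660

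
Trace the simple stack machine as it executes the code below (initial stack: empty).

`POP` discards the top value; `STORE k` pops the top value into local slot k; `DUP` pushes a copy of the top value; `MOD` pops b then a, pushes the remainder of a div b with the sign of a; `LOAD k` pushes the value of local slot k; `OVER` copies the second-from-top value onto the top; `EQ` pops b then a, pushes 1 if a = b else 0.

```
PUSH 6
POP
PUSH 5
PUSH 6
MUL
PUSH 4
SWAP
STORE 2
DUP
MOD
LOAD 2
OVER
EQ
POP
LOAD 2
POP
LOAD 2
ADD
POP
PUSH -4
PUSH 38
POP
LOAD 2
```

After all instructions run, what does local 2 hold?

PUSH 6   [6]
POP      []
PUSH 5   [5]
PUSH 6   [5, 6]
MUL      [30]
PUSH 4   [30, 4]
SWAP     [4, 30]
STORE 2  [4]
DUP      [4, 4]
MOD      [0]
LOAD 2   [0, 30]
OVER     [0, 30, 0]
EQ       [0, 0]
POP      [0]
LOAD 2   [0, 30]
POP      [0]
LOAD 2   [0, 30]
ADD      [30]
POP      []
PUSH -4  [-4]
PUSH 38  [-4, 38]
POP      [-4]
LOAD 2   [-4, 30]

30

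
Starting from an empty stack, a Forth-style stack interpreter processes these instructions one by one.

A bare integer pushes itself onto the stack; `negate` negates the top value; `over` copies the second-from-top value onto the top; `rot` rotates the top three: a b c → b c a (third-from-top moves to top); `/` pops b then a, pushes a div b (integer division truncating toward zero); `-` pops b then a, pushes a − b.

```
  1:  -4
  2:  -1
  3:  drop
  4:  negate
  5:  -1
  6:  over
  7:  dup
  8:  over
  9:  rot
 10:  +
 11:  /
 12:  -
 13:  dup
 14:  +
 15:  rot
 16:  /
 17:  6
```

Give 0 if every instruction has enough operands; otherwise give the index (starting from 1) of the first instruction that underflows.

15

-4     -> [-4]
-1     -> [-4, -1]
drop   -> [-4]
negate -> [4]
-1     -> [4, -1]
over   -> [4, -1, 4]
dup    -> [4, -1, 4, 4]
over   -> [4, -1, 4, 4, 4]
rot    -> [4, -1, 4, 4, 4]
+      -> [4, -1, 4, 8]
/      -> [4, -1, 0]
-      -> [4, -1]
dup    -> [4, -1, -1]
+      -> [4, -2]
rot  — needs 3 operands, stack has 2 → underflow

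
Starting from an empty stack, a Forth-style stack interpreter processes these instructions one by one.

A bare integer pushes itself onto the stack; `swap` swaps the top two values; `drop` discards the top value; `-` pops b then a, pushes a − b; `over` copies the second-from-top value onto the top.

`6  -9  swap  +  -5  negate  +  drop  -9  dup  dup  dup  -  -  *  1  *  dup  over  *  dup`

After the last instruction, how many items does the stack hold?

6      : 6
-9     : 6 -9
swap   : -9 6
+      : -3
-5     : -3 -5
negate : -3 5
+      : 2
drop   : (empty)
-9     : -9
dup    : -9 -9
dup    : -9 -9 -9
dup    : -9 -9 -9 -9
-      : -9 -9 0
-      : -9 -9
*      : 81
1      : 81 1
*      : 81
dup    : 81 81
over   : 81 81 81
*      : 81 6561
dup    : 81 6561 6561

3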